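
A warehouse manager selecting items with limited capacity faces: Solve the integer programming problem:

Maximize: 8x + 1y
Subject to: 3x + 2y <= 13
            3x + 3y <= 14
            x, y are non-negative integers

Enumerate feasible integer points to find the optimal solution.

Constraint 1: 3x + 2y <= 13
Constraint 2: 3x + 3y <= 14
Feasible x range (need y >= 0): 0 <= x <= min(13/3, 14/3) => x in {0, ..., 4}.
Enumerate feasible integer points row by row (the coefficient of y is 1 > 0, so for each x the largest feasible y gives the best value):
  x = 0: y <= min((13 - 3*0)/2, (14 - 3*0)/3) => y in {0, ..., 4}; best 8*0 + 1*4 = 4
  x = 1: y <= min((13 - 3*1)/2, (14 - 3*1)/3) => y in {0, ..., 3}; best 8*1 + 1*3 = 11
  x = 2: y <= min((13 - 3*2)/2, (14 - 3*2)/3) => y in {0, ..., 2}; best 8*2 + 1*2 = 18
  x = 3: y <= min((13 - 3*3)/2, (14 - 3*3)/3) => y in {0, ..., 1}; best 8*3 + 1*1 = 25
  x = 4: y <= min((13 - 3*4)/2, (14 - 3*4)/3) => y in {0}; best 8*4 + 1*0 = 32
The maximum 8x + 1y = 32 is achieved at x = 4, y = 0.
Check: 3*4 + 2*0 = 12 <= 13 and 3*4 + 3*0 = 12 <= 14.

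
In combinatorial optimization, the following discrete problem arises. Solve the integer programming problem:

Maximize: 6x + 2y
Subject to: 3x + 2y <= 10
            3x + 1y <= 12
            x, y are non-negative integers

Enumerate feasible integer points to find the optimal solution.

Constraint 1: 3x + 2y <= 10
Constraint 2: 3x + 1y <= 12
Feasible x range (need y >= 0): 0 <= x <= min(10/3, 12/3) => x in {0, ..., 3}.
Enumerate feasible integer points row by row (the coefficient of y is 2 > 0, so for each x the largest feasible y gives the best value):
  x = 0: y <= min((10 - 3*0)/2, (12 - 3*0)/1) => y in {0, ..., 5}; best 6*0 + 2*5 = 10
  x = 1: y <= min((10 - 3*1)/2, (12 - 3*1)/1) => y in {0, ..., 3}; best 6*1 + 2*3 = 12
  x = 2: y <= min((10 - 3*2)/2, (12 - 3*2)/1) => y in {0, ..., 2}; best 6*2 + 2*2 = 16
  x = 3: y <= min((10 - 3*3)/2, (12 - 3*3)/1) => y in {0}; best 6*3 + 2*0 = 18
The maximum 6x + 2y = 18 is achieved at x = 3, y = 0.
Check: 3*3 + 2*0 = 9 <= 10 and 3*3 + 1*0 = 9 <= 12.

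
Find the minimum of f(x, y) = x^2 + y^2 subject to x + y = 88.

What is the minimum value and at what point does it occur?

Substitute y = 88 - x into f(x,y) = x^2 + y^2:
g(x) = x^2 + (88 - x)^2 = 2x^2 - 176x + 7744
g'(x) = 4x - 176 = 0  =>  x = 44
y = 88 - 44 = 44
Minimum value = 44^2 + 44^2 = 3872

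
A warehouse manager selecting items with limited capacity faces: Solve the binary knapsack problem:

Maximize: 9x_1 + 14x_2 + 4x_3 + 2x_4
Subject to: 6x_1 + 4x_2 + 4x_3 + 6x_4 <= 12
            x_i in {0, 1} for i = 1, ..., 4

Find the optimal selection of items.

Items: item 1 (v=9, w=6), item 2 (v=14, w=4), item 3 (v=4, w=4), item 4 (v=2, w=6)
Capacity: 12
Checking all 16 subsets (w = total weight, v = total value):
  {}: w = 0, v = 0
  {1}: w = 6, v = 9
  {2}: w = 4, v = 14
  {3}: w = 4, v = 4
  {4}: w = 6, v = 2
  {1, 2}: w = 10, v = 23
  {1, 3}: w = 10, v = 13
  {1, 4}: w = 12, v = 11
  {2, 3}: w = 8, v = 18
  {2, 4}: w = 10, v = 16
  {3, 4}: w = 10, v = 6
  {1, 2, 3}: w = 14 > 12, infeasible
  {1, 2, 4}: w = 16 > 12, infeasible
  {1, 3, 4}: w = 16 > 12, infeasible
  {2, 3, 4}: w = 14 > 12, infeasible
  {1, 2, 3, 4}: w = 20 > 12, infeasible
Best feasible subset: items [1, 2]
Total weight: 10 <= 12, total value: 23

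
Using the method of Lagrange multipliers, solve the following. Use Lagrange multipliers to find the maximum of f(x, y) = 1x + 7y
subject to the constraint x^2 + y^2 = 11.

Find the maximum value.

Set up Lagrange conditions: grad f = lambda * grad g
  1 = 2*lambda*x
  7 = 2*lambda*y
From these: x/y = 1/7, so x = 1t, y = 7t for some t.
Substitute into constraint: (1t)^2 + (7t)^2 = 11
  t^2 * 50 = 11
  t = sqrt(11/50)
Maximum = 1*x + 7*y = (1^2 + 7^2)*t = 50 * sqrt(11/50) = sqrt(550)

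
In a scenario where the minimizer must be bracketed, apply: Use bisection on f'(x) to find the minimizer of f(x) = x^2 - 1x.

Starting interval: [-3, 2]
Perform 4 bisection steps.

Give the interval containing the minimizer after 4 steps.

Finding critical point of f(x) = x^2 - 1x using bisection on f'(x) = 2x + -1.
f'(x) = 0 when x = 1/2.
Starting interval: [-3, 2]
Step 1: mid = -1/2, f'(mid) = -2, new interval = [-1/2, 2]
Step 2: mid = 3/4, f'(mid) = 1/2, new interval = [-1/2, 3/4]
Step 3: mid = 1/8, f'(mid) = -3/4, new interval = [1/8, 3/4]
Step 4: mid = 7/16, f'(mid) = -1/8, new interval = [7/16, 3/4]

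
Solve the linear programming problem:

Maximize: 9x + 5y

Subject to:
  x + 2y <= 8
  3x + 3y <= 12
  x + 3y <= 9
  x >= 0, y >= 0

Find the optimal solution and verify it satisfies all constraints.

Feasible vertices: (0, 0), (0, 3), (3/2, 5/2), (4, 0)
Objective 9x + 5y at each vertex:
  (0, 0): 0
  (0, 3): 15
  (3/2, 5/2): 26
  (4, 0): 36
Maximum is 36 at (4, 0).
Verify constraints at (x, y) = (4, 0):
  1*4 + 2*0 = 4 <= 8
  3*4 + 3*0 = 12 <= 12 (active)
  1*4 + 3*0 = 4 <= 9
  x = 4 >= 0, y = 0 >= 0. All constraints satisfied.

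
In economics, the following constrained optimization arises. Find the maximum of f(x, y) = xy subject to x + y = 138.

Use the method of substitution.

Substitute y = 138 - x into f(x,y) = xy:
g(x) = x(138 - x) = 138x - x^2
g'(x) = 138 - 2x = 0  =>  x = 69
y = 138 - 69 = 69
Maximum value = 69 * 69 = 4761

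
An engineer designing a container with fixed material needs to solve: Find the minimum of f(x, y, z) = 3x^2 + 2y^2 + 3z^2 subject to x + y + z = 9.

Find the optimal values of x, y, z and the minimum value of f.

Using Lagrange multipliers on f = 3x^2 + 2y^2 + 3z^2 with constraint x + y + z = 9:
Conditions: 2*3*x = lambda, 2*2*y = lambda, 2*3*z = lambda
So x = lambda/6, y = lambda/4, z = lambda/6
Substituting into constraint: lambda * (7/12) = 9
lambda = 108/7
x = 18/7, y = 27/7, z = 18/7
Minimum value = 486/7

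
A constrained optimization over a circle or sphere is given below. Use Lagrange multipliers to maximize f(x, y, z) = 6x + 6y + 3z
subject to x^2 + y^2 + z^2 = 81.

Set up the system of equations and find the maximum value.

Lagrange conditions: 6 = 2*lambda*x, 6 = 2*lambda*y, 3 = 2*lambda*z
So x:6 = y:6 = z:3, i.e. x = 6t, y = 6t, z = 3t
Constraint: t^2*(6^2 + 6^2 + 3^2) = 81
  t^2 * 81 = 81  =>  t = sqrt(1)
Maximum = 6*6t + 6*6t + 3*3t = 81*sqrt(1) = 81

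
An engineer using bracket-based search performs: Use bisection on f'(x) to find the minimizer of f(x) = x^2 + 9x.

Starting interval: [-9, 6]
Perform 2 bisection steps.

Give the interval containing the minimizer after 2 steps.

Finding critical point of f(x) = x^2 + 9x using bisection on f'(x) = 2x + 9.
f'(x) = 0 when x = -9/2.
Starting interval: [-9, 6]
Step 1: mid = -3/2, f'(mid) = 6, new interval = [-9, -3/2]
Step 2: mid = -21/4, f'(mid) = -3/2, new interval = [-21/4, -3/2]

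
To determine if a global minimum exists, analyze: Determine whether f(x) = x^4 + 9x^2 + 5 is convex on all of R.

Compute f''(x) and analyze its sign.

f(x) = x^4 + 9x^2 + 5
f'(x) = 4x^3 + 18x
f''(x) = 12x^2 + 18
f''(x) = 12x^2 + 18 >= 18 > 0 for all x
Therefore, f is convex on R.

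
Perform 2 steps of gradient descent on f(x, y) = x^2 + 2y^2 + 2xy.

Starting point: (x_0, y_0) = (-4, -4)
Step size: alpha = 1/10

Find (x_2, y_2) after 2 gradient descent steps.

f(x,y) = x^2 + 2y^2 + 2xy
grad_x = 2x + 2y, grad_y = 4y + 2x
Step 1: grad = (-16, -24), (-12/5, -8/5)
Step 2: grad = (-8, -56/5), (-8/5, -12/25)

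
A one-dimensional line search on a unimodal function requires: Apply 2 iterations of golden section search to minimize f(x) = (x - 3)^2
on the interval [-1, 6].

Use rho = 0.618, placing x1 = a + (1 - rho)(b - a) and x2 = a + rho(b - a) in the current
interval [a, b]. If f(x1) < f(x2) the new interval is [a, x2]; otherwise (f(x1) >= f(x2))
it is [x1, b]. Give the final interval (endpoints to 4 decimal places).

Golden section search for min of f(x) = (x - 3)^2 on [-1, 6].
Each step: x1 = a + (1 - rho)(b - a), x2 = a + rho(b - a); if f(x1) < f(x2) keep [a, x2], otherwise keep [x1, b].
Step 1: [-1.0000, 6.0000], x1=1.6740 (f=1.7583), x2=3.3260 (f=0.1063); f(x1) > f(x2) => keep [1.6740, 6.0000]
Step 2: [1.6740, 6.0000], x1=3.3265 (f=0.1066), x2=4.3475 (f=1.8157); f(x1) < f(x2) => keep [1.6740, 4.3475]
Final interval: [1.6740, 4.3475]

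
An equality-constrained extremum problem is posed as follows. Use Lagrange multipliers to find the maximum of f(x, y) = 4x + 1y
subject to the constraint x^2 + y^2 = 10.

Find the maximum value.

Set up Lagrange conditions: grad f = lambda * grad g
  4 = 2*lambda*x
  1 = 2*lambda*y
From these: x/y = 4/1, so x = 4t, y = 1t for some t.
Substitute into constraint: (4t)^2 + (1t)^2 = 10
  t^2 * 17 = 10
  t = sqrt(10/17)
Maximum = 4*x + 1*y = (4^2 + 1^2)*t = 17 * sqrt(10/17) = sqrt(170)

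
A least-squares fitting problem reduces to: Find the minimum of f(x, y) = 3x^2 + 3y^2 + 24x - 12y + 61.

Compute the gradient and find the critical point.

f(x,y) = 3x^2 + 3y^2 + 24x - 12y + 61
df/dx = 6x + (24) = 0  =>  x = -4
df/dy = 6y + (-12) = 0  =>  y = 2
f(-4, 2) = 3*(-4)^2 + 3*(2)^2 + 24*(-4) + -12*(2) + 61 = 1
Hessian is diagonal with entries 6, 6 > 0, so this is a minimum.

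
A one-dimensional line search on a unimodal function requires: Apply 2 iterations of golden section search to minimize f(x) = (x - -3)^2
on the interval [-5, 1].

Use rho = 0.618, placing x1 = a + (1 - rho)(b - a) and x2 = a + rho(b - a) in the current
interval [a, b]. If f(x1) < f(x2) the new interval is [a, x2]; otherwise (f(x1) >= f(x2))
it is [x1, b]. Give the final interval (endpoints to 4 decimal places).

Golden section search for min of f(x) = (x - -3)^2 on [-5, 1].
Each step: x1 = a + (1 - rho)(b - a), x2 = a + rho(b - a); if f(x1) < f(x2) keep [a, x2], otherwise keep [x1, b].
Step 1: [-5.0000, 1.0000], x1=-2.7080 (f=0.0853), x2=-1.2920 (f=2.9173); f(x1) < f(x2) => keep [-5.0000, -1.2920]
Step 2: [-5.0000, -1.2920], x1=-3.5835 (f=0.3405), x2=-2.7085 (f=0.0850); f(x1) > f(x2) => keep [-3.5835, -1.2920]
Final interval: [-3.5835, -1.2920]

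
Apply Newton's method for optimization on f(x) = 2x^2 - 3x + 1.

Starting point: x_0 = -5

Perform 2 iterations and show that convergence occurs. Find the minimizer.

f(x) = 2x^2 - 3x + 1, f'(x) = 4x + (-3), f''(x) = 4
Step 1: f'(-5) = -23, x_1 = -5 - -23/4 = 3/4
Step 2: f'(3/4) = 0, x_2 = 3/4 (converged)
Newton's method converges in 1 step for quadratics.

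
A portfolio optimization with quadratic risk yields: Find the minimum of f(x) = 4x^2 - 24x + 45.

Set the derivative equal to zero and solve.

f(x) = 4x^2 - 24x + 45
f'(x) = 8x + (-24) = 0
x = 24/8 = 3
f(3) = 9
Since f''(x) = 8 > 0, this is a minimum.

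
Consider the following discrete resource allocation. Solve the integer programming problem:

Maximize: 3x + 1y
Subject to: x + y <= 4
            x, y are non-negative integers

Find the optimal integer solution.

Objective: 3x + 1y, constraint: x + y <= 4
Coefficient of x is 3 >= coefficient of y is 1, so allocate the entire budget to x.
Optimal: x = 4, y = 0, value = 12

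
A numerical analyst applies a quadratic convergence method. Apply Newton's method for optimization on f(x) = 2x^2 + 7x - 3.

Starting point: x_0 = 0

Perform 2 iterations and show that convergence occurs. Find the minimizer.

f(x) = 2x^2 + 7x - 3, f'(x) = 4x + (7), f''(x) = 4
Step 1: f'(0) = 7, x_1 = 0 - 7/4 = -7/4
Step 2: f'(-7/4) = 0, x_2 = -7/4 (converged)
Newton's method converges in 1 step for quadratics.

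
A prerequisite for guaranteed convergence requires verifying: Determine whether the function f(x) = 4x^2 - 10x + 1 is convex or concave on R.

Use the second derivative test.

f(x) = 4x^2 - 10x + 1
f'(x) = 8x - 10
f''(x) = 8
Since f''(x) = 8 > 0 for all x, f is convex on R.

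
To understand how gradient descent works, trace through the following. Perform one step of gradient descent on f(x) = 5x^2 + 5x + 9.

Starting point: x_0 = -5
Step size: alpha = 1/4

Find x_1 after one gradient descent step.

f(x) = 5x^2 + 5x + 9
f'(x) = 10x + 5
f'(-5) = 10*-5 + (5) = -45
x_1 = x_0 - alpha * f'(x_0) = -5 - 1/4 * -45 = 25/4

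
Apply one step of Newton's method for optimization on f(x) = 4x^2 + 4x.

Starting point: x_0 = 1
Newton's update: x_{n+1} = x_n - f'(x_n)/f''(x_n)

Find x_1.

f(x) = 4x^2 + 4x
f'(x) = 8x + (4), f''(x) = 8
Newton step: x_1 = x_0 - f'(x_0)/f''(x_0)
f'(1) = 12
x_1 = 1 - 12/8 = -1/2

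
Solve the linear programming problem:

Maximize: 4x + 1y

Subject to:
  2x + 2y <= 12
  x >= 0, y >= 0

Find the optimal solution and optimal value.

The feasible region has vertices at [(0, 0), (6, 0), (0, 6)].
Checking objective 4x + 1y at each vertex:
  (0, 0): 4*0 + 1*0 = 0
  (6, 0): 4*6 + 1*0 = 24
  (0, 6): 4*0 + 1*6 = 6
Maximum is 24 at (6, 0).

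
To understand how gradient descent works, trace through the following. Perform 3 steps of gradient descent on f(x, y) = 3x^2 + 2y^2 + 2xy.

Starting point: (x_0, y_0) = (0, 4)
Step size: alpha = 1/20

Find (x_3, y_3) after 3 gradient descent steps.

f(x,y) = 3x^2 + 2y^2 + 2xy
grad_x = 6x + 2y, grad_y = 4y + 2x
Step 1: grad = (8, 16), (-2/5, 16/5)
Step 2: grad = (4, 12), (-3/5, 13/5)
Step 3: grad = (8/5, 46/5), (-17/25, 107/50)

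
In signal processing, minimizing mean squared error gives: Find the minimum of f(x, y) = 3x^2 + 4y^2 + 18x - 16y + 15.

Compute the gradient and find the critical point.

f(x,y) = 3x^2 + 4y^2 + 18x - 16y + 15
df/dx = 6x + (18) = 0  =>  x = -3
df/dy = 8y + (-16) = 0  =>  y = 2
f(-3, 2) = 3*(-3)^2 + 4*(2)^2 + 18*(-3) + -16*(2) + 15 = -28
Hessian is diagonal with entries 6, 8 > 0, so this is a minimum.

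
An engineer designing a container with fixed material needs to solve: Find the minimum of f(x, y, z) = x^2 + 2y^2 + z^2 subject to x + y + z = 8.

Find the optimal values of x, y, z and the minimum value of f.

Using Lagrange multipliers on f = x^2 + 2y^2 + z^2 with constraint x + y + z = 8:
Conditions: 2*1*x = lambda, 2*2*y = lambda, 2*1*z = lambda
So x = lambda/2, y = lambda/4, z = lambda/2
Substituting into constraint: lambda * (5/4) = 8
lambda = 32/5
x = 16/5, y = 8/5, z = 16/5
Minimum value = 128/5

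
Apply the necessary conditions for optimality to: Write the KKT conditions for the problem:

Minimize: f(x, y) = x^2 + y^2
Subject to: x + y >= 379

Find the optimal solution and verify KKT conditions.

KKT conditions for min x^2 + y^2 s.t. x + y >= 379:
Stationarity: 2x = mu, 2y = mu
So x = y = mu/2.
Complementary slackness: mu*(x + y - 379) = 0
Primal feasibility: x + y >= 379; dual feasibility: mu >= 0
If mu = 0 then x = y = 0, but 0 + 0 < 379 is infeasible, so the constraint is active.
Constraint active: x + y = 2*(mu/2) = 379 => mu = 379
x = y = 379/2, f = 143641/2
Verify: stationarity 2*(379/2) = 379 = mu; primal 379/2 + 379/2 = 379 >= 379; dual mu = 379 >= 0; complementary slackness 379*(379 - 379) = 0. All KKT conditions hold.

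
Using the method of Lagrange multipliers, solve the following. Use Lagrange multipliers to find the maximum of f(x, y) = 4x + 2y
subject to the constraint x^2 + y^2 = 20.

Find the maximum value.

Set up Lagrange conditions: grad f = lambda * grad g
  4 = 2*lambda*x
  2 = 2*lambda*y
From these: x/y = 4/2, so x = 4t, y = 2t for some t.
Substitute into constraint: (4t)^2 + (2t)^2 = 20
  t^2 * 20 = 20
  t = sqrt(20/20)
Maximum = 4*x + 2*y = (4^2 + 2^2)*t = 20 * sqrt(20/20) = 20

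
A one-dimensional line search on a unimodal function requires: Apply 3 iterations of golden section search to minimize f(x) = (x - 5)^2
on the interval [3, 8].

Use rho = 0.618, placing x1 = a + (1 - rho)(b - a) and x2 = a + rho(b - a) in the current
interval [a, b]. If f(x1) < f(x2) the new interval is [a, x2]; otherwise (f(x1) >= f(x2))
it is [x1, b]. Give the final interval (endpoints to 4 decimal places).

Golden section search for min of f(x) = (x - 5)^2 on [3, 8].
Each step: x1 = a + (1 - rho)(b - a), x2 = a + rho(b - a); if f(x1) < f(x2) keep [a, x2], otherwise keep [x1, b].
Step 1: [3.0000, 8.0000], x1=4.9100 (f=0.0081), x2=6.0900 (f=1.1881); f(x1) < f(x2) => keep [3.0000, 6.0900]
Step 2: [3.0000, 6.0900], x1=4.1804 (f=0.6718), x2=4.9096 (f=0.0082); f(x1) > f(x2) => keep [4.1804, 6.0900]
Step 3: [4.1804, 6.0900], x1=4.9099 (f=0.0081), x2=5.3605 (f=0.1300); f(x1) < f(x2) => keep [4.1804, 5.3605]
Final interval: [4.1804, 5.3605]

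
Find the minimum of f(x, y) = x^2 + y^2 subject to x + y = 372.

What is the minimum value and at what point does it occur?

Substitute y = 372 - x into f(x,y) = x^2 + y^2:
g(x) = x^2 + (372 - x)^2 = 2x^2 - 744x + 138384
g'(x) = 4x - 744 = 0  =>  x = 186
y = 372 - 186 = 186
Minimum value = 186^2 + 186^2 = 69192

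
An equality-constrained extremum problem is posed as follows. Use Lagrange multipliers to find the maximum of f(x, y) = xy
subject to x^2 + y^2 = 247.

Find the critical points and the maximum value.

Lagrange conditions: y = 2*lambda*x and x = 2*lambda*y
If x = 0 then y = 0, violating the constraint, so x, y != 0.
Dividing: y/x = x/y => x^2 = y^2 => y = x or y = -x
Constraint: 2x^2 = 247 => x^2 = 247/2 => x = +/-sqrt(247/2)
Critical points: (sqrt(247/2), sqrt(247/2)), (-sqrt(247/2), -sqrt(247/2)), (sqrt(247/2), -sqrt(247/2)), (-sqrt(247/2), sqrt(247/2))
  y = x:  xy = x^2 = 247/2  at (sqrt(247/2), sqrt(247/2)) and (-sqrt(247/2), -sqrt(247/2))
  y = -x: xy = -x^2 = -247/2 at (sqrt(247/2), -sqrt(247/2)) and (-sqrt(247/2), sqrt(247/2))
Maximum xy = 247/2 at (sqrt(247/2), sqrt(247/2)) and (-sqrt(247/2), -sqrt(247/2))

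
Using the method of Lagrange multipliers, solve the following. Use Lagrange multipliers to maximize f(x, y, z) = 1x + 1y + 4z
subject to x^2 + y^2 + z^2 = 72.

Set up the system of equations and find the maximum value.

Lagrange conditions: 1 = 2*lambda*x, 1 = 2*lambda*y, 4 = 2*lambda*z
So x:1 = y:1 = z:4, i.e. x = 1t, y = 1t, z = 4t
Constraint: t^2*(1^2 + 1^2 + 4^2) = 72
  t^2 * 18 = 72  =>  t = sqrt(4)
Maximum = 1*1t + 1*1t + 4*4t = 18*sqrt(4) = 36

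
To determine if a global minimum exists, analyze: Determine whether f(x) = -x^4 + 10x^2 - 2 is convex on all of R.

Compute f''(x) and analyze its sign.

f(x) = -x^4 + 10x^2 - 2
f'(x) = -4x^3 + 20x
f''(x) = -12x^2 + 20
f''(x) = -12x^2 + 20 -> -inf as |x| -> inf
Therefore, f is not globally convex on R.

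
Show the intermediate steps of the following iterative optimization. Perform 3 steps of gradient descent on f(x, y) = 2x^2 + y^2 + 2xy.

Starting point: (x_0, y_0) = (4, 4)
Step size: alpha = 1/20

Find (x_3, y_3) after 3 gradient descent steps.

f(x,y) = 2x^2 + y^2 + 2xy
grad_x = 4x + 2y, grad_y = 2y + 2x
Step 1: grad = (24, 16), (14/5, 16/5)
Step 2: grad = (88/5, 12), (48/25, 13/5)
Step 3: grad = (322/25, 226/25), (319/250, 537/250)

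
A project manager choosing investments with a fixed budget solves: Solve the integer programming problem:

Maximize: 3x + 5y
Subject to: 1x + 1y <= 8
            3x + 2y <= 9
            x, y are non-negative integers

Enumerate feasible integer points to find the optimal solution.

Constraint 1: 1x + 1y <= 8
Constraint 2: 3x + 2y <= 9
Feasible x range (need y >= 0): 0 <= x <= min(8/1, 9/3) => x in {0, ..., 3}.
Enumerate feasible integer points row by row (the coefficient of y is 5 > 0, so for each x the largest feasible y gives the best value):
  x = 0: y <= min((8 - 1*0)/1, (9 - 3*0)/2) => y in {0, ..., 4}; best 3*0 + 5*4 = 20
  x = 1: y <= min((8 - 1*1)/1, (9 - 3*1)/2) => y in {0, ..., 3}; best 3*1 + 5*3 = 18
  x = 2: y <= min((8 - 1*2)/1, (9 - 3*2)/2) => y in {0, ..., 1}; best 3*2 + 5*1 = 11
  x = 3: y <= min((8 - 1*3)/1, (9 - 3*3)/2) => y in {0}; best 3*3 + 5*0 = 9
The maximum 3x + 5y = 20 is achieved at x = 0, y = 4.
Check: 1*0 + 1*4 = 4 <= 8 and 3*0 + 2*4 = 8 <= 9.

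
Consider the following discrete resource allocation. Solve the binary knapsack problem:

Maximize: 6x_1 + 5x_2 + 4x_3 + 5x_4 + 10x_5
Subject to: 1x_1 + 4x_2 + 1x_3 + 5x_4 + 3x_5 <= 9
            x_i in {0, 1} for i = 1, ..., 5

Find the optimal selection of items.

Items: item 1 (v=6, w=1), item 2 (v=5, w=4), item 3 (v=4, w=1), item 4 (v=5, w=5), item 5 (v=10, w=3)
Capacity: 9
Checking all 32 subsets (w = total weight, v = total value):
  {}: w = 0, v = 0
  {1}: w = 1, v = 6
  {2}: w = 4, v = 5
  {3}: w = 1, v = 4
  {4}: w = 5, v = 5
  {5}: w = 3, v = 10
  {1, 2}: w = 5, v = 11
  {1, 3}: w = 2, v = 10
  {1, 4}: w = 6, v = 11
  {1, 5}: w = 4, v = 16
  {2, 3}: w = 5, v = 9
  {2, 4}: w = 9, v = 10
  {2, 5}: w = 7, v = 15
  {3, 4}: w = 6, v = 9
  {3, 5}: w = 4, v = 14
  {4, 5}: w = 8, v = 15
  {1, 2, 3}: w = 6, v = 15
  {1, 2, 4}: w = 10 > 9, infeasible
  {1, 2, 5}: w = 8, v = 21
  {1, 3, 4}: w = 7, v = 15
  {1, 3, 5}: w = 5, v = 20
  {1, 4, 5}: w = 9, v = 21
  {2, 3, 4}: w = 10 > 9, infeasible
  {2, 3, 5}: w = 8, v = 19
  {2, 4, 5}: w = 12 > 9, infeasible
  {3, 4, 5}: w = 9, v = 19
  {1, 2, 3, 4}: w = 11 > 9, infeasible
  {1, 2, 3, 5}: w = 9, v = 25
  {1, 2, 4, 5}: w = 13 > 9, infeasible
  {1, 3, 4, 5}: w = 10 > 9, infeasible
  {2, 3, 4, 5}: w = 13 > 9, infeasible
  {1, 2, 3, 4, 5}: w = 14 > 9, infeasible
Best feasible subset: items [1, 2, 3, 5]
Total weight: 9 <= 9, total value: 25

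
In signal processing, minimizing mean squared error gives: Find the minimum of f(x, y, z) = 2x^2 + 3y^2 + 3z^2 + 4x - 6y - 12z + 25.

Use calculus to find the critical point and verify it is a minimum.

f(x,y,z) = 2x^2 + 3y^2 + 3z^2 + 4x - 6y - 12z + 25
df/dx = 4x + (4) = 0 => x = -1
df/dy = 6y + (-6) = 0 => y = 1
df/dz = 6z + (-12) = 0 => z = 2
f(-1,1,2) = 2*(-1)^2 + 3*(1)^2 + 3*(2)^2 + 4*(-1) + -6*(1) + -12*(2) + 25 = 8
Hessian is diagonal with entries 4, 6, 6 > 0, confirmed minimum.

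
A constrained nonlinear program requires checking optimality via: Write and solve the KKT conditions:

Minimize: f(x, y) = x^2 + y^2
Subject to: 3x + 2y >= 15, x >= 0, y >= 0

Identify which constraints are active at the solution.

KKT conditions for min x^2 + y^2 s.t. 3x + 2y >= 15, x >= 0, y >= 0:
Stationarity: 2x = mu*3 + mu_x, 2y = mu*2 + mu_y, with mu, mu_x, mu_y >= 0
Complementary slackness: mu*(3x + 2y - 15) = 0, mu_x*x = 0, mu_y*y = 0
(0, 0) is infeasible (3*0 + 2*0 < 15), so if mu = 0 stationarity would force x = mu_x/2 >= 0, y = mu_y/2 >= 0 with mu_x*x = mu_y*y = 0, i.e. x = y = 0: contradiction. Hence mu > 0 and 3x + 2y = 15 is active.
Try x > 0, y > 0 (so mu_x = mu_y = 0): x = 3*mu/2, y = 2*mu/2
Substitute: 3*(3*mu/2) + 2*(2*mu/2) = 15
  mu*13/2 = 15 => mu = 30/13
x* = 45/13 > 0, y* = 30/13 > 0, consistent with mu_x = mu_y = 0.
f is convex and the constraints are linear, so this KKT point is the global minimum.
f* = 225/13
Active constraints: 3x + 2y >= 15 (holds with equality, mu = 30/13 > 0); x >= 0 and y >= 0 are inactive (mu_x = mu_y = 0).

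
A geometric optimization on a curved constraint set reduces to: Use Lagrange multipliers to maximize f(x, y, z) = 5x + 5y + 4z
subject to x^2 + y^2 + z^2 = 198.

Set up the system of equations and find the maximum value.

Lagrange conditions: 5 = 2*lambda*x, 5 = 2*lambda*y, 4 = 2*lambda*z
So x:5 = y:5 = z:4, i.e. x = 5t, y = 5t, z = 4t
Constraint: t^2*(5^2 + 5^2 + 4^2) = 198
  t^2 * 66 = 198  =>  t = sqrt(3)
Maximum = 5*5t + 5*5t + 4*4t = 66*sqrt(3) = sqrt(13068)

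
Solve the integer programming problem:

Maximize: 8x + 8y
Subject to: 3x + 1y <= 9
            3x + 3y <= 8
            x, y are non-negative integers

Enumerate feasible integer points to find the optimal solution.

Constraint 1: 3x + 1y <= 9
Constraint 2: 3x + 3y <= 8
Feasible x range (need y >= 0): 0 <= x <= min(9/3, 8/3) => x in {0, ..., 2}.
Enumerate feasible integer points row by row (the coefficient of y is 8 > 0, so for each x the largest feasible y gives the best value):
  x = 0: y <= min((9 - 3*0)/1, (8 - 3*0)/3) => y in {0, ..., 2}; best 8*0 + 8*2 = 16
  x = 1: y <= min((9 - 3*1)/1, (8 - 3*1)/3) => y in {0, ..., 1}; best 8*1 + 8*1 = 16
  x = 2: y <= min((9 - 3*2)/1, (8 - 3*2)/3) => y in {0}; best 8*2 + 8*0 = 16
The maximum 8x + 8y = 16 is achieved at x = 0, y = 2.
(The same value 16 is also attained at (1, 1), (2, 0).)
Check: 3*0 + 1*2 = 2 <= 9 and 3*0 + 3*2 = 6 <= 8.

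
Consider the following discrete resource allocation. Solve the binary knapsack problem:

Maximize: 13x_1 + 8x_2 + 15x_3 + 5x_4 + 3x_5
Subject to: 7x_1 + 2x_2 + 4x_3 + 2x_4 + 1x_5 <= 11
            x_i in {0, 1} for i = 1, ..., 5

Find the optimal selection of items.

Items: item 1 (v=13, w=7), item 2 (v=8, w=2), item 3 (v=15, w=4), item 4 (v=5, w=2), item 5 (v=3, w=1)
Capacity: 11
Checking all 32 subsets (w = total weight, v = total value):
  {}: w = 0, v = 0
  {1}: w = 7, v = 13
  {2}: w = 2, v = 8
  {3}: w = 4, v = 15
  {4}: w = 2, v = 5
  {5}: w = 1, v = 3
  {1, 2}: w = 9, v = 21
  {1, 3}: w = 11, v = 28
  {1, 4}: w = 9, v = 18
  {1, 5}: w = 8, v = 16
  {2, 3}: w = 6, v = 23
  {2, 4}: w = 4, v = 13
  {2, 5}: w = 3, v = 11
  {3, 4}: w = 6, v = 20
  {3, 5}: w = 5, v = 18
  {4, 5}: w = 3, v = 8
  {1, 2, 3}: w = 13 > 11, infeasible
  {1, 2, 4}: w = 11, v = 26
  {1, 2, 5}: w = 10, v = 24
  {1, 3, 4}: w = 13 > 11, infeasible
  {1, 3, 5}: w = 12 > 11, infeasible
  {1, 4, 5}: w = 10, v = 21
  {2, 3, 4}: w = 8, v = 28
  {2, 3, 5}: w = 7, v = 26
  {2, 4, 5}: w = 5, v = 16
  {3, 4, 5}: w = 7, v = 23
  {1, 2, 3, 4}: w = 15 > 11, infeasible
  {1, 2, 3, 5}: w = 14 > 11, infeasible
  {1, 2, 4, 5}: w = 12 > 11, infeasible
  {1, 3, 4, 5}: w = 14 > 11, infeasible
  {2, 3, 4, 5}: w = 9, v = 31
  {1, 2, 3, 4, 5}: w = 16 > 11, infeasible
Best feasible subset: items [2, 3, 4, 5]
Total weight: 9 <= 11, total value: 31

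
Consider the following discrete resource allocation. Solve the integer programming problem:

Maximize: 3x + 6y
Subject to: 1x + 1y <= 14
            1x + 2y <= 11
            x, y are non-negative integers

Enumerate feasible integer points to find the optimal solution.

Constraint 1: 1x + 1y <= 14
Constraint 2: 1x + 2y <= 11
Feasible x range (need y >= 0): 0 <= x <= min(14/1, 11/1) => x in {0, ..., 11}.
Enumerate feasible integer points row by row (the coefficient of y is 6 > 0, so for each x the largest feasible y gives the best value):
  x = 0: y <= min((14 - 1*0)/1, (11 - 1*0)/2) => y in {0, ..., 5}; best 3*0 + 6*5 = 30
  x = 1: y <= min((14 - 1*1)/1, (11 - 1*1)/2) => y in {0, ..., 5}; best 3*1 + 6*5 = 33
  x = 2: y <= min((14 - 1*2)/1, (11 - 1*2)/2) => y in {0, ..., 4}; best 3*2 + 6*4 = 30
  x = 3: y <= min((14 - 1*3)/1, (11 - 1*3)/2) => y in {0, ..., 4}; best 3*3 + 6*4 = 33
  x = 4: y <= min((14 - 1*4)/1, (11 - 1*4)/2) => y in {0, ..., 3}; best 3*4 + 6*3 = 30
  x = 5: y <= min((14 - 1*5)/1, (11 - 1*5)/2) => y in {0, ..., 3}; best 3*5 + 6*3 = 33
  x = 6: y <= min((14 - 1*6)/1, (11 - 1*6)/2) => y in {0, ..., 2}; best 3*6 + 6*2 = 30
  x = 7: y <= min((14 - 1*7)/1, (11 - 1*7)/2) => y in {0, ..., 2}; best 3*7 + 6*2 = 33
  x = 8: y <= min((14 - 1*8)/1, (11 - 1*8)/2) => y in {0, ..., 1}; best 3*8 + 6*1 = 30
  x = 9: y <= min((14 - 1*9)/1, (11 - 1*9)/2) => y in {0, ..., 1}; best 3*9 + 6*1 = 33
  x = 10: y <= min((14 - 1*10)/1, (11 - 1*10)/2) => y in {0}; best 3*10 + 6*0 = 30
  x = 11: y <= min((14 - 1*11)/1, (11 - 1*11)/2) => y in {0}; best 3*11 + 6*0 = 33
The maximum 3x + 6y = 33 is achieved at x = 1, y = 5.
(The same value 33 is also attained at (3, 4), (5, 3), (7, 2), (9, 1), (11, 0).)
Check: 1*1 + 1*5 = 6 <= 14 and 1*1 + 2*5 = 11 <= 11.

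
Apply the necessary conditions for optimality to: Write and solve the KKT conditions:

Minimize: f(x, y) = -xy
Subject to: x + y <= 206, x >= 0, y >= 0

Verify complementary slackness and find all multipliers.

Problem: min -xy s.t. x + y <= 206 (multiplier lambda), x >= 0 (mu_x), y >= 0 (mu_y)
KKT stationarity: -y + lambda - mu_x = 0, -x + lambda - mu_y = 0, with lambda, mu_x, mu_y >= 0
Complementary slackness: lambda*(x + y - 206) = 0, mu_x*x = 0, mu_y*y = 0
If lambda = 0: y = -mu_x <= 0 and x = -mu_y <= 0 force x = y = 0 with f = 0; but x = y = 103 is feasible with f = -10609 < 0, so this is not the minimum. Hence lambda > 0 and x + y = 206.
Try x > 0, y > 0 (so mu_x = mu_y = 0): y = lambda, x = lambda => x = y = lambda
x + y = 206 => 2*lambda = 206 => lambda = 103
x* = y* = 103 > 0, consistent with mu_x = mu_y = 0.
(Any feasible point with x = 0 or y = 0 has f = 0 > -10609, so the minimum is not on those boundaries.)
min(-xy) = -10609 (i.e. max xy = 10609)
Multipliers: lambda = 103, mu_x = 0, mu_y = 0
Complementary slackness: lambda*(x + y - 206) = 103*(103 + 103 - 206) = 0, mu_x*x = 0*103 = 0, mu_y*y = 0*103 = 0. Satisfied.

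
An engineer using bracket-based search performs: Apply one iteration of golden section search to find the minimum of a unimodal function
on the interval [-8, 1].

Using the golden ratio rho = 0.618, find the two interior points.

Golden section search on [-8, 1].
Golden ratio rho = 0.618 (approx).
Interior points:
  x_1 = -8 + (1-0.618)*9 = -4.5620
  x_2 = -8 + 0.618*9 = -2.4380
Compare f(x_1) and f(x_2) to determine which subinterval to keep.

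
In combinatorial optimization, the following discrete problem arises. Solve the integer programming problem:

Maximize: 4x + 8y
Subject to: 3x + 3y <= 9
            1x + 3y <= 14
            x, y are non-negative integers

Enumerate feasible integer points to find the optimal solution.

Constraint 1: 3x + 3y <= 9
Constraint 2: 1x + 3y <= 14
Feasible x range (need y >= 0): 0 <= x <= min(9/3, 14/1) => x in {0, ..., 3}.
Enumerate feasible integer points row by row (the coefficient of y is 8 > 0, so for each x the largest feasible y gives the best value):
  x = 0: y <= min((9 - 3*0)/3, (14 - 1*0)/3) => y in {0, ..., 3}; best 4*0 + 8*3 = 24
  x = 1: y <= min((9 - 3*1)/3, (14 - 1*1)/3) => y in {0, ..., 2}; best 4*1 + 8*2 = 20
  x = 2: y <= min((9 - 3*2)/3, (14 - 1*2)/3) => y in {0, ..., 1}; best 4*2 + 8*1 = 16
  x = 3: y <= min((9 - 3*3)/3, (14 - 1*3)/3) => y in {0}; best 4*3 + 8*0 = 12
The maximum 4x + 8y = 24 is achieved at x = 0, y = 3.
Check: 3*0 + 3*3 = 9 <= 9 and 1*0 + 3*3 = 9 <= 14.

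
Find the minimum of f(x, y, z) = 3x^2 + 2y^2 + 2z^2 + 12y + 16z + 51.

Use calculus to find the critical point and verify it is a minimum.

f(x,y,z) = 3x^2 + 2y^2 + 2z^2 + 12y + 16z + 51
df/dx = 6x + (0) = 0 => x = 0
df/dy = 4y + (12) = 0 => y = -3
df/dz = 4z + (16) = 0 => z = -4
f(0,-3,-4) = 3*(0)^2 + 2*(-3)^2 + 2*(-4)^2 + 12*(-3) + 16*(-4) + 51 = 1
Hessian is diagonal with entries 6, 4, 4 > 0, confirmed minimum.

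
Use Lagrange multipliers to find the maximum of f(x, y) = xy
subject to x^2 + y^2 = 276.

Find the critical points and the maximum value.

Lagrange conditions: y = 2*lambda*x and x = 2*lambda*y
If x = 0 then y = 0, violating the constraint, so x, y != 0.
Dividing: y/x = x/y => x^2 = y^2 => y = x or y = -x
Constraint: 2x^2 = 276 => x^2 = 138 => x = +/-sqrt(138)
Critical points: (sqrt(138), sqrt(138)), (-sqrt(138), -sqrt(138)), (sqrt(138), -sqrt(138)), (-sqrt(138), sqrt(138))
  y = x:  xy = x^2 = 138  at (sqrt(138), sqrt(138)) and (-sqrt(138), -sqrt(138))
  y = -x: xy = -x^2 = -138 at (sqrt(138), -sqrt(138)) and (-sqrt(138), sqrt(138))
Maximum xy = 138 at (sqrt(138), sqrt(138)) and (-sqrt(138), -sqrt(138))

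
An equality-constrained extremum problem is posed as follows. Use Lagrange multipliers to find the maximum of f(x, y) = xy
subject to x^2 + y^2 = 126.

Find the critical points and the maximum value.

Lagrange conditions: y = 2*lambda*x and x = 2*lambda*y
If x = 0 then y = 0, violating the constraint, so x, y != 0.
Dividing: y/x = x/y => x^2 = y^2 => y = x or y = -x
Constraint: 2x^2 = 126 => x^2 = 63 => x = +/-sqrt(63)
Critical points: (sqrt(63), sqrt(63)), (-sqrt(63), -sqrt(63)), (sqrt(63), -sqrt(63)), (-sqrt(63), sqrt(63))
  y = x:  xy = x^2 = 63  at (sqrt(63), sqrt(63)) and (-sqrt(63), -sqrt(63))
  y = -x: xy = -x^2 = -63 at (sqrt(63), -sqrt(63)) and (-sqrt(63), sqrt(63))
Maximum xy = 63 at (sqrt(63), sqrt(63)) and (-sqrt(63), -sqrt(63))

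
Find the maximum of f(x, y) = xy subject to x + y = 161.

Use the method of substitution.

Substitute y = 161 - x into f(x,y) = xy:
g(x) = x(161 - x) = 161x - x^2
g'(x) = 161 - 2x = 0  =>  x = 161/2
y = 161 - 161/2 = 161/2
Maximum value = (161/2) * (161/2) = 25921/4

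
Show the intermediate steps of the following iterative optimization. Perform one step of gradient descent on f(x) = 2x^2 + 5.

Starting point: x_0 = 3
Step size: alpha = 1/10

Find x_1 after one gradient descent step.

f(x) = 2x^2 + 5
f'(x) = 4x + 0
f'(3) = 4*3 + (0) = 12
x_1 = x_0 - alpha * f'(x_0) = 3 - 1/10 * 12 = 9/5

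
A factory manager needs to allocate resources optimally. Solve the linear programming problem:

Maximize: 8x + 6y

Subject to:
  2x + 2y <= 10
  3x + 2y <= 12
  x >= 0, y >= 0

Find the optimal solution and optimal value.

Feasible vertices: (0, 0), (0, 5), (2, 3), (4, 0)
Objective 8x + 6y at each:
  (0, 0): 0
  (0, 5): 30
  (2, 3): 34
  (4, 0): 32
Maximum is 34 at (2, 3).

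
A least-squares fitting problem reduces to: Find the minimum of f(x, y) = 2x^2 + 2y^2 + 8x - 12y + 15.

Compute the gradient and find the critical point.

f(x,y) = 2x^2 + 2y^2 + 8x - 12y + 15
df/dx = 4x + (8) = 0  =>  x = -2
df/dy = 4y + (-12) = 0  =>  y = 3
f(-2, 3) = 2*(-2)^2 + 2*(3)^2 + 8*(-2) + -12*(3) + 15 = -11
Hessian is diagonal with entries 4, 4 > 0, so this is a minimum.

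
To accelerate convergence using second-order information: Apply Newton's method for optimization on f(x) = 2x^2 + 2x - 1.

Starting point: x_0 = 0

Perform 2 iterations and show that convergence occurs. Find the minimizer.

f(x) = 2x^2 + 2x - 1, f'(x) = 4x + (2), f''(x) = 4
Step 1: f'(0) = 2, x_1 = 0 - 2/4 = -1/2
Step 2: f'(-1/2) = 0, x_2 = -1/2 (converged)
Newton's method converges in 1 step for quadratics.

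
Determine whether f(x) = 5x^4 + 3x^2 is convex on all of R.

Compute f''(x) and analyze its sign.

f(x) = 5x^4 + 3x^2
f'(x) = 20x^3 + 6x
f''(x) = 60x^2 + 6
f''(x) = 60x^2 + 6 >= 6 > 0 for all x
Therefore, f is convex on R.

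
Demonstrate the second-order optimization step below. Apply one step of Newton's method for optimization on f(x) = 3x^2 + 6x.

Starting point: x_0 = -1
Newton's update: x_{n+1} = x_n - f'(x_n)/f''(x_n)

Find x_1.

f(x) = 3x^2 + 6x
f'(x) = 6x + (6), f''(x) = 6
Newton step: x_1 = x_0 - f'(x_0)/f''(x_0)
f'(-1) = 0
x_1 = -1 - 0/6 = -1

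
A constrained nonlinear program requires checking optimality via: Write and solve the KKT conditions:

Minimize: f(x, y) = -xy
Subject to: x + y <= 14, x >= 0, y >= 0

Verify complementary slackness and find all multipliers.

Problem: min -xy s.t. x + y <= 14 (multiplier lambda), x >= 0 (mu_x), y >= 0 (mu_y)
KKT stationarity: -y + lambda - mu_x = 0, -x + lambda - mu_y = 0, with lambda, mu_x, mu_y >= 0
Complementary slackness: lambda*(x + y - 14) = 0, mu_x*x = 0, mu_y*y = 0
If lambda = 0: y = -mu_x <= 0 and x = -mu_y <= 0 force x = y = 0 with f = 0; but x = y = 7 is feasible with f = -49 < 0, so this is not the minimum. Hence lambda > 0 and x + y = 14.
Try x > 0, y > 0 (so mu_x = mu_y = 0): y = lambda, x = lambda => x = y = lambda
x + y = 14 => 2*lambda = 14 => lambda = 7
x* = y* = 7 > 0, consistent with mu_x = mu_y = 0.
(Any feasible point with x = 0 or y = 0 has f = 0 > -49, so the minimum is not on those boundaries.)
min(-xy) = -49 (i.e. max xy = 49)
Multipliers: lambda = 7, mu_x = 0, mu_y = 0
Complementary slackness: lambda*(x + y - 14) = 7*(7 + 7 - 14) = 0, mu_x*x = 0*7 = 0, mu_y*y = 0*7 = 0. Satisfied.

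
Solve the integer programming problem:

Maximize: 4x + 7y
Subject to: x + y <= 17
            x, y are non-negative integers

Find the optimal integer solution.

Objective: 4x + 7y, constraint: x + y <= 17
Coefficient of y is 7 > coefficient of x is 4, so allocate the entire budget to y.
Optimal: x = 0, y = 17, value = 119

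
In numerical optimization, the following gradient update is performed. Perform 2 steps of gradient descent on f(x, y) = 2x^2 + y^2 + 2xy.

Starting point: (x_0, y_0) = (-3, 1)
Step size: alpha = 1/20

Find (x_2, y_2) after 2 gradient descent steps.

f(x,y) = 2x^2 + y^2 + 2xy
grad_x = 4x + 2y, grad_y = 2y + 2x
Step 1: grad = (-10, -4), (-5/2, 6/5)
Step 2: grad = (-38/5, -13/5), (-53/25, 133/100)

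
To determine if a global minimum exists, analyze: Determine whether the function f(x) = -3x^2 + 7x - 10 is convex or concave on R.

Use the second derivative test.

f(x) = -3x^2 + 7x - 10
f'(x) = -6x + 7
f''(x) = -6
Since f''(x) = -6 < 0 for all x, f is concave on R.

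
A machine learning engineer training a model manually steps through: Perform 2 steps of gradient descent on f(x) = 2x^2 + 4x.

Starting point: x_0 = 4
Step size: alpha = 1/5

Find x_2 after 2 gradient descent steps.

f(x) = 2x^2 + 4x, f'(x) = 4x + (4)
Step 1: f'(4) = 20, x_1 = 4 - 1/5 * 20 = 0
Step 2: f'(0) = 4, x_2 = 0 - 1/5 * 4 = -4/5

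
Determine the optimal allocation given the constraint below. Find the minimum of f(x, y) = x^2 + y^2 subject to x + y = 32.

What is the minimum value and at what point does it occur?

Substitute y = 32 - x into f(x,y) = x^2 + y^2:
g(x) = x^2 + (32 - x)^2 = 2x^2 - 64x + 1024
g'(x) = 4x - 64 = 0  =>  x = 16
y = 32 - 16 = 16
Minimum value = 16^2 + 16^2 = 512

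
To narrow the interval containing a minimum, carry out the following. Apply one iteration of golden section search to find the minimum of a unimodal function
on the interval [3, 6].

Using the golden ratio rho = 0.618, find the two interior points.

Golden section search on [3, 6].
Golden ratio rho = 0.618 (approx).
Interior points:
  x_1 = 3 + (1-0.618)*3 = 4.1460
  x_2 = 3 + 0.618*3 = 4.8540
Compare f(x_1) and f(x_2) to determine which subinterval to keep.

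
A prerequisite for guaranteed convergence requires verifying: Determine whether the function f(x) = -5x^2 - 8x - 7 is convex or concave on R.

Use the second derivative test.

f(x) = -5x^2 - 8x - 7
f'(x) = -10x - 8
f''(x) = -10
Since f''(x) = -10 < 0 for all x, f is concave on R.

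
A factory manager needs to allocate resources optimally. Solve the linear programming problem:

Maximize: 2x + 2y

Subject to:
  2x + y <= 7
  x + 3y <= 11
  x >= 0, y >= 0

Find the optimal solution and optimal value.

Feasible vertices: (0, 0), (0, 11/3), (2, 3), (7/2, 0)
Objective 2x + 2y at each:
  (0, 0): 0
  (0, 11/3): 22/3
  (2, 3): 10
  (7/2, 0): 7
Maximum is 10 at (2, 3).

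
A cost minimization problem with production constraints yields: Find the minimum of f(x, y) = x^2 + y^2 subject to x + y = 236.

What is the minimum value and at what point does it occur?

Substitute y = 236 - x into f(x,y) = x^2 + y^2:
g(x) = x^2 + (236 - x)^2 = 2x^2 - 472x + 55696
g'(x) = 4x - 472 = 0  =>  x = 118
y = 236 - 118 = 118
Minimum value = 118^2 + 118^2 = 27848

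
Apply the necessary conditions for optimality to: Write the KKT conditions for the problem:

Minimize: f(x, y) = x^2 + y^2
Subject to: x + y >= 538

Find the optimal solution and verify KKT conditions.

KKT conditions for min x^2 + y^2 s.t. x + y >= 538:
Stationarity: 2x = mu, 2y = mu
So x = y = mu/2.
Complementary slackness: mu*(x + y - 538) = 0
Primal feasibility: x + y >= 538; dual feasibility: mu >= 0
If mu = 0 then x = y = 0, but 0 + 0 < 538 is infeasible, so the constraint is active.
Constraint active: x + y = 2*(mu/2) = 538 => mu = 538
x = y = 269, f = 144722
Verify: stationarity 2*269 = 538 = mu; primal 269 + 269 = 538 >= 538; dual mu = 538 >= 0; complementary slackness 538*(538 - 538) = 0. All KKT conditions hold.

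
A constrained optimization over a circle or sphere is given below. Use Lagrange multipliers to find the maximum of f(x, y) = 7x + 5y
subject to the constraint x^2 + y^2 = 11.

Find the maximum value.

Set up Lagrange conditions: grad f = lambda * grad g
  7 = 2*lambda*x
  5 = 2*lambda*y
From these: x/y = 7/5, so x = 7t, y = 5t for some t.
Substitute into constraint: (7t)^2 + (5t)^2 = 11
  t^2 * 74 = 11
  t = sqrt(11/74)
Maximum = 7*x + 5*y = (7^2 + 5^2)*t = 74 * sqrt(11/74) = sqrt(814)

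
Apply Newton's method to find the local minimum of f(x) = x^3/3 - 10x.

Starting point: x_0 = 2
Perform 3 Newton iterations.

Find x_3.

f(x) = x^3/3 - 10x
f'(x) = x^2 - 10, f''(x) = 2x
Newton update: x_{n+1} = x_n - (x_n^2 - 10)/(2*x_n)
Step 1: x_0 = 2, f'=-6, f''=4, x_1 = 7/2
Step 2: x_1 = 7/2, f'=9/4, f''=7, x_2 = 89/28
Step 3: x_2 = 89/28, f'=81/784, f''=89/14, x_3 = 15761/4984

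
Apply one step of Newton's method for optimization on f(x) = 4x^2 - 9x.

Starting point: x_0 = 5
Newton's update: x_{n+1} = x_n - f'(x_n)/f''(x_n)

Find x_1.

f(x) = 4x^2 - 9x
f'(x) = 8x + (-9), f''(x) = 8
Newton step: x_1 = x_0 - f'(x_0)/f''(x_0)
f'(5) = 31
x_1 = 5 - 31/8 = 9/8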